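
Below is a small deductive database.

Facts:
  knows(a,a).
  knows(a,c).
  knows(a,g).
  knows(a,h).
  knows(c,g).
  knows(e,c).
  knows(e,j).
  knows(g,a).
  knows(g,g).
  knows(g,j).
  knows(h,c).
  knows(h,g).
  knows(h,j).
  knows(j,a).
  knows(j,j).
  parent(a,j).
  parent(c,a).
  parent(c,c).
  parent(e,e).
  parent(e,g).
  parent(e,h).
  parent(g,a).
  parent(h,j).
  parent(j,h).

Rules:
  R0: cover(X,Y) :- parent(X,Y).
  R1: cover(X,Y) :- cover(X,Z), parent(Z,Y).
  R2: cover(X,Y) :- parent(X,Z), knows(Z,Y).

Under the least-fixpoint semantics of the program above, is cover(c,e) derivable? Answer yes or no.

no

round 1: derive cover(a,j) via R0 from parent(a,j)
round 1: derive cover(c,a) via R0 from parent(c,a)
round 1: derive cover(c,c) via R0 from parent(c,c)
round 1: derive cover(e,e) via R0 from parent(e,e)
round 1: derive cover(e,g) via R0 from parent(e,g)
round 1: derive cover(e,h) via R0 from parent(e,h)
round 1: derive cover(g,a) via R0 from parent(g,a)
round 1: derive cover(h,j) via R0 from parent(h,j)
round 1: derive cover(j,h) via R0 from parent(j,h)
round 1: derive cover(a,a) via R2 from parent(a,j), knows(j,a)
round 1: derive cover(c,g) via R2 from parent(c,a), knows(a,g)
round 1: derive cover(c,h) via R2 from parent(c,a), knows(a,h)
round 1: derive cover(e,a) via R2 from parent(e,g), knows(g,a)
round 1: derive cover(e,c) via R2 from parent(e,e), knows(e,c)
round 1: derive cover(e,j) via R2 from parent(e,e), knows(e,j)
round 1: derive cover(g,c) via R2 from parent(g,a), knows(a,c)
round 1: derive cover(g,g) via R2 from parent(g,a), knows(a,g)
round 1: derive cover(g,h) via R2 from parent(g,a), knows(a,h)
round 1: derive cover(h,a) via R2 from parent(h,j), knows(j,a)
round 1: derive cover(j,c) via R2 from parent(j,h), knows(h,c)
round 1: derive cover(j,g) via R2 from parent(j,h), knows(h,g)
round 1: derive cover(j,j) via R2 from parent(j,h), knows(h,j)
round 2: derive cover(a,h) via R1 from cover(a,j), parent(j,h)
round 2: derive cover(c,j) via R1 from cover(c,a), parent(a,j)
round 2: derive cover(g,j) via R1 from cover(g,a), parent(a,j)
round 2: derive cover(h,h) via R1 from cover(h,j), parent(j,h)
round 2: derive cover(j,a) via R1 from cover(j,c), parent(c,a)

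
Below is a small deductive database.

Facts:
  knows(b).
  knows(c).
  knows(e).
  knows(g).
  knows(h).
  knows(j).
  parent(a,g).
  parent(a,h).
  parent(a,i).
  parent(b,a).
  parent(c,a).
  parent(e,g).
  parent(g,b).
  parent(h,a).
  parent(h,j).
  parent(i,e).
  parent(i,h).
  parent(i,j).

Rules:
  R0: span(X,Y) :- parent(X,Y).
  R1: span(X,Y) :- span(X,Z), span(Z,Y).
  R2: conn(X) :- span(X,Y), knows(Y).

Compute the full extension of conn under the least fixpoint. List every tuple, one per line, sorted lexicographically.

conn(a)
conn(b)
conn(c)
conn(e)
conn(g)
conn(h)
conn(i)

round 1: derive span(a,g) via R0 from parent(a,g)
round 1: derive span(a,h) via R0 from parent(a,h)
round 1: derive span(a,i) via R0 from parent(a,i)
round 1: derive span(b,a) via R0 from parent(b,a)
round 1: derive span(c,a) via R0 from parent(c,a)
round 1: derive span(e,g) via R0 from parent(e,g)
round 1: derive span(g,b) via R0 from parent(g,b)
round 1: derive span(h,a) via R0 from parent(h,a)
round 1: derive span(h,j) via R0 from parent(h,j)
round 1: derive span(i,e) via R0 from parent(i,e)
round 1: derive span(i,h) via R0 from parent(i,h)
round 1: derive span(i,j) via R0 from parent(i,j)
round 2: derive span(a,a) via R1 from span(a,h), span(h,a)
round 2: derive span(a,b) via R1 from span(a,g), span(g,b)
round 2: derive span(a,e) via R1 from span(a,i), span(i,e)
round 2: derive span(a,j) via R1 from span(a,h), span(h,j)
round 2: derive span(b,g) via R1 from span(b,a), span(a,g)
round 2: derive span(b,h) via R1 from span(b,a), span(a,h)
round 2: derive span(b,i) via R1 from span(b,a), span(a,i)
round 2: derive span(c,g) via R1 from span(c,a), span(a,g)
round 2: derive span(c,h) via R1 from span(c,a), span(a,h)
round 2: derive span(c,i) via R1 from span(c,a), span(a,i)
round 2: derive span(e,b) via R1 from span(e,g), span(g,b)
round 2: derive span(g,a) via R1 from span(g,b), span(b,a)
round 2: derive span(h,g) via R1 from span(h,a), span(a,g)
round 2: derive span(h,h) via R1 from span(h,a), span(a,h)
round 2: derive span(h,i) via R1 from span(h,a), span(a,i)
round 2: derive span(i,a) via R1 from span(i,h), span(h,a)
round 2: derive span(i,g) via R1 from span(i,e), span(e,g)
round 2: derive conn(a) via R2 from span(a,g), knows(g)
round 2: derive conn(e) via R2 from span(e,g), knows(g)
round 2: derive conn(g) via R2 from span(g,b), knows(b)
round 2: derive conn(h) via R2 from span(h,j), knows(j)
round 2: derive conn(i) via R2 from span(i,e), knows(e)
round 3: derive span(b,b) via R1 from span(b,a), span(a,b)
round 3: derive span(b,e) via R1 from span(b,a), span(a,e)
round 3: derive span(b,j) via R1 from span(b,a), span(a,j)
round 3: derive span(c,b) via R1 from span(c,a), span(a,b)
round 3: derive span(c,e) via R1 from span(c,a), span(a,e)
round 3: derive span(c,j) via R1 from span(c,a), span(a,j)
round 3: derive span(e,a) via R1 from span(e,b), span(b,a)
round 3: derive span(e,h) via R1 from span(e,b), span(b,h)
round 3: derive span(e,i) via R1 from span(e,b), span(b,i)
round 3: derive span(g,e) via R1 from span(g,a), span(a,e)
round 3: derive span(g,g) via R1 from span(g,a), span(a,g)
round 3: derive span(g,h) via R1 from span(g,a), span(a,h)
round 3: derive span(g,i) via R1 from span(g,a), span(a,i)
round 3: derive span(g,j) via R1 from span(g,a), span(a,j)
round 3: derive span(h,b) via R1 from span(h,a), span(a,b)
round 3: derive span(h,e) via R1 from span(h,a), span(a,e)
round 3: derive span(i,b) via R1 from span(i,a), span(a,b)
round 3: derive span(i,i) via R1 from span(i,a), span(a,i)
round 3: derive conn(b) via R2 from span(b,g), knows(g)
round 3: derive conn(c) via R2 from span(c,g), knows(g)
round 4: derive span(e,e) via R1 from span(e,a), span(a,e)
round 4: derive span(e,j) via R1 from span(e,a), span(a,j)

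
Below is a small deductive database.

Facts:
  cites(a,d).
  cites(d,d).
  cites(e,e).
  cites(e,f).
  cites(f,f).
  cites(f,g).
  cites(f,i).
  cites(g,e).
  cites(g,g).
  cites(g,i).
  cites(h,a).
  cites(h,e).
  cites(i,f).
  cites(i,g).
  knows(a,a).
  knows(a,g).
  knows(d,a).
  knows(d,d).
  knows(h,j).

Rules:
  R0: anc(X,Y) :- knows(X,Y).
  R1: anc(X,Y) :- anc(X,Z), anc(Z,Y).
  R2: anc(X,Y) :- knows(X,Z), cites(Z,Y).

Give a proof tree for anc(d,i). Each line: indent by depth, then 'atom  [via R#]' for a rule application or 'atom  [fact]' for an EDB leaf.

anc(d,i)  [via R1]
  anc(d,a)  [via R0]
    knows(d,a)  [fact]
  anc(a,i)  [via R2]
    knows(a,g)  [fact]
    cites(g,i)  [fact]

round 1: derive anc(a,a) via R0 from knows(a,a)
round 1: derive anc(a,g) via R0 from knows(a,g)
round 1: derive anc(d,a) via R0 from knows(d,a)
round 1: derive anc(d,d) via R0 from knows(d,d)
round 1: derive anc(h,j) via R0 from knows(h,j)
round 1: derive anc(a,d) via R2 from knows(a,a), cites(a,d)
round 1: derive anc(a,e) via R2 from knows(a,g), cites(g,e)
round 1: derive anc(a,i) via R2 from knows(a,g), cites(g,i)
round 2: derive anc(d,e) via R1 from anc(d,a), anc(a,e)
round 2: derive anc(d,g) via R1 from anc(d,a), anc(a,g)
round 2: derive anc(d,i) via R1 from anc(d,a), anc(a,i)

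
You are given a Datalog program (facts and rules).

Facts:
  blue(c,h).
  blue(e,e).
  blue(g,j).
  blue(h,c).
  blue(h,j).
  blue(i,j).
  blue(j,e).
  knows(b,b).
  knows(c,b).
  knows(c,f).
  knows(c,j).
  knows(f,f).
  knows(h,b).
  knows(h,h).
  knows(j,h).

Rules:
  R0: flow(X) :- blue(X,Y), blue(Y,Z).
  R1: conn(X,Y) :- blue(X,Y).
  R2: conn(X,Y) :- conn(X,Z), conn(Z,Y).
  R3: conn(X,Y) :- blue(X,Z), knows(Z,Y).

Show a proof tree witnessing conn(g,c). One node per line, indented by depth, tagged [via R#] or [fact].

round 1: derive conn(c,h) via R1 from blue(c,h)
round 1: derive conn(e,e) via R1 from blue(e,e)
round 1: derive conn(g,j) via R1 from blue(g,j)
round 1: derive conn(h,c) via R1 from blue(h,c)
round 1: derive conn(h,j) via R1 from blue(h,j)
round 1: derive conn(i,j) via R1 from blue(i,j)
round 1: derive conn(j,e) via R1 from blue(j,e)
round 1: derive conn(c,b) via R3 from blue(c,h), knows(h,b)
round 1: derive conn(g,h) via R3 from blue(g,j), knows(j,h)
round 1: derive conn(h,b) via R3 from blue(h,c), knows(c,b)
round 1: derive conn(h,f) via R3 from blue(h,c), knows(c,f)
round 1: derive conn(h,h) via R3 from blue(h,j), knows(j,h)
round 1: derive conn(i,h) via R3 from blue(i,j), knows(j,h)
round 2: derive conn(c,c) via R2 from conn(c,h), conn(h,c)
round 2: derive conn(c,f) via R2 from conn(c,h), conn(h,f)
round 2: derive conn(c,j) via R2 from conn(c,h), conn(h,j)
round 2: derive conn(g,b) via R2 from conn(g,h), conn(h,b)
round 2: derive conn(g,c) via R2 from conn(g,h), conn(h,c)
round 2: derive conn(g,e) via R2 from conn(g,j), conn(j,e)
round 2: derive conn(g,f) via R2 from conn(g,h), conn(h,f)
round 2: derive conn(h,e) via R2 from conn(h,j), conn(j,e)
round 2: derive conn(i,b) via R2 from conn(i,h), conn(h,b)
round 2: derive conn(i,c) via R2 from conn(i,h), conn(h,c)
round 2: derive conn(i,e) via R2 from conn(i,j), conn(j,e)
round 2: derive conn(i,f) via R2 from conn(i,h), conn(h,f)
round 3: derive conn(c,e) via R2 from conn(c,h), conn(h,e)

conn(g,c)  [via R2]
  conn(g,h)  [via R3]
    blue(g,j)  [fact]
    knows(j,h)  [fact]
  conn(h,c)  [via R1]
    blue(h,c)  [fact]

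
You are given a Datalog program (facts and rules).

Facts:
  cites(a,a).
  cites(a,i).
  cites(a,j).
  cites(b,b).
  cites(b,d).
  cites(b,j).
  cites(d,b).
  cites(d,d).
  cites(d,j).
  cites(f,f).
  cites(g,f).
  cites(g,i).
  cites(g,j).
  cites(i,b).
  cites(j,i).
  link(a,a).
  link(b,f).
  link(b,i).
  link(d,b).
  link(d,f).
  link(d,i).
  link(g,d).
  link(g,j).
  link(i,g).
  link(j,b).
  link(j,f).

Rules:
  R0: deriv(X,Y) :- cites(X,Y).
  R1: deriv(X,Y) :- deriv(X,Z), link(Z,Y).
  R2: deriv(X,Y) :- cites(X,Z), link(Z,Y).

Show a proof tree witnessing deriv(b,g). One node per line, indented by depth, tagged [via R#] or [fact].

round 1: derive deriv(a,a) via R0 from cites(a,a)
round 1: derive deriv(a,i) via R0 from cites(a,i)
round 1: derive deriv(a,j) via R0 from cites(a,j)
round 1: derive deriv(b,b) via R0 from cites(b,b)
round 1: derive deriv(b,d) via R0 from cites(b,d)
round 1: derive deriv(b,j) via R0 from cites(b,j)
round 1: derive deriv(d,b) via R0 from cites(d,b)
round 1: derive deriv(d,d) via R0 from cites(d,d)
round 1: derive deriv(d,j) via R0 from cites(d,j)
round 1: derive deriv(f,f) via R0 from cites(f,f)
round 1: derive deriv(g,f) via R0 from cites(g,f)
round 1: derive deriv(g,i) via R0 from cites(g,i)
round 1: derive deriv(g,j) via R0 from cites(g,j)
round 1: derive deriv(i,b) via R0 from cites(i,b)
round 1: derive deriv(j,i) via R0 from cites(j,i)
round 1: derive deriv(a,b) via R2 from cites(a,j), link(j,b)
round 1: derive deriv(a,f) via R2 from cites(a,j), link(j,f)
round 1: derive deriv(a,g) via R2 from cites(a,i), link(i,g)
round 1: derive deriv(b,f) via R2 from cites(b,b), link(b,f)
round 1: derive deriv(b,i) via R2 from cites(b,b), link(b,i)
round 1: derive deriv(d,f) via R2 from cites(d,b), link(b,f)
round 1: derive deriv(d,i) via R2 from cites(d,b), link(b,i)
round 1: derive deriv(g,b) via R2 from cites(g,j), link(j,b)
round 1: derive deriv(g,g) via R2 from cites(g,i), link(i,g)
round 1: derive deriv(i,f) via R2 from cites(i,b), link(b,f)
round 1: derive deriv(i,i) via R2 from cites(i,b), link(b,i)
round 1: derive deriv(j,g) via R2 from cites(j,i), link(i,g)
round 2: derive deriv(a,d) via R1 from deriv(a,g), link(g,d)
round 2: derive deriv(b,g) via R1 from deriv(b,i), link(i,g)
round 2: derive deriv(d,g) via R1 from deriv(d,i), link(i,g)
round 2: derive deriv(g,d) via R1 from deriv(g,g), link(g,d)
round 2: derive deriv(i,g) via R1 from deriv(i,i), link(i,g)
round 2: derive deriv(j,d) via R1 from deriv(j,g), link(g,d)
round 2: derive deriv(j,j) via R1 from deriv(j,g), link(g,j)
round 3: derive deriv(i,d) via R1 from deriv(i,g), link(g,d)
round 3: derive deriv(i,j) via R1 from deriv(i,g), link(g,j)
round 3: derive deriv(j,b) via R1 from deriv(j,d), link(d,b)
round 3: derive deriv(j,f) via R1 from deriv(j,d), link(d,f)

deriv(b,g)  [via R1]
  deriv(b,i)  [via R2]
    cites(b,b)  [fact]
    link(b,i)  [fact]
  link(i,g)  [fact]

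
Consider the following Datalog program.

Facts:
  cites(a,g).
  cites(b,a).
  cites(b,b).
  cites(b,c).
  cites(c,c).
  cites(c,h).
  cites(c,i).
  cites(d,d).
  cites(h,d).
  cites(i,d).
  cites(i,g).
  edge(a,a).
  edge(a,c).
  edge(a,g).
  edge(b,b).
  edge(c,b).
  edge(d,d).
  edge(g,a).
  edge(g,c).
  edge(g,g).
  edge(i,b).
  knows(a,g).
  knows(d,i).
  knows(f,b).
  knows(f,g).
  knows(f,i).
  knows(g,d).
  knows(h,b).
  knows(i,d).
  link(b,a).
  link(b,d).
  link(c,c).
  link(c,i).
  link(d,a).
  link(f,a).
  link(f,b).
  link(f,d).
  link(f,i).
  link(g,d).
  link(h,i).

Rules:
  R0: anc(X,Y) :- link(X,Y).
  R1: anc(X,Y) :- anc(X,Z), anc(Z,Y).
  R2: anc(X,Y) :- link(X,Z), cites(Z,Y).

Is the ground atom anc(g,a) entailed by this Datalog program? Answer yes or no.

round 1: derive anc(b,a) via R0 from link(b,a)
round 1: derive anc(b,d) via R0 from link(b,d)
round 1: derive anc(c,c) via R0 from link(c,c)
round 1: derive anc(c,i) via R0 from link(c,i)
round 1: derive anc(d,a) via R0 from link(d,a)
round 1: derive anc(f,a) via R0 from link(f,a)
round 1: derive anc(f,b) via R0 from link(f,b)
round 1: derive anc(f,d) via R0 from link(f,d)
round 1: derive anc(f,i) via R0 from link(f,i)
round 1: derive anc(g,d) via R0 from link(g,d)
round 1: derive anc(h,i) via R0 from link(h,i)
round 1: derive anc(b,g) via R2 from link(b,a), cites(a,g)
round 1: derive anc(c,d) via R2 from link(c,i), cites(i,d)
round 1: derive anc(c,g) via R2 from link(c,i), cites(i,g)
round 1: derive anc(c,h) via R2 from link(c,c), cites(c,h)
round 1: derive anc(d,g) via R2 from link(d,a), cites(a,g)
round 1: derive anc(f,c) via R2 from link(f,b), cites(b,c)
round 1: derive anc(f,g) via R2 from link(f,a), cites(a,g)
round 1: derive anc(h,d) via R2 from link(h,i), cites(i,d)
round 1: derive anc(h,g) via R2 from link(h,i), cites(i,g)
round 2: derive anc(c,a) via R1 from anc(c,d), anc(d,a)
round 2: derive anc(d,d) via R1 from anc(d,g), anc(g,d)
round 2: derive anc(f,h) via R1 from anc(f,c), anc(c,h)
round 2: derive anc(g,a) via R1 from anc(g,d), anc(d,a)
round 2: derive anc(g,g) via R1 from anc(g,d), anc(d,g)
round 2: derive anc(h,a) via R1 from anc(h,d), anc(d,a)

yes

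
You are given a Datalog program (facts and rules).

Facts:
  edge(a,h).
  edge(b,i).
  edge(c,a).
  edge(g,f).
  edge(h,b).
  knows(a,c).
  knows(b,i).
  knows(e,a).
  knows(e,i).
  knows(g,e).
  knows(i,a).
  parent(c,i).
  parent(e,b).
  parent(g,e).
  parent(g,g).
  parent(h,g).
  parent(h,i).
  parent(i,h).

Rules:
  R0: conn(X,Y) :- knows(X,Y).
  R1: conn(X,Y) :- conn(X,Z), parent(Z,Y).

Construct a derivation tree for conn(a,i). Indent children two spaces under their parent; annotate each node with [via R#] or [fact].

conn(a,i)  [via R1]
  conn(a,c)  [via R0]
    knows(a,c)  [fact]
  parent(c,i)  [fact]

round 1: derive conn(a,c) via R0 from knows(a,c)
round 1: derive conn(b,i) via R0 from knows(b,i)
round 1: derive conn(e,a) via R0 from knows(e,a)
round 1: derive conn(e,i) via R0 from knows(e,i)
round 1: derive conn(g,e) via R0 from knows(g,e)
round 1: derive conn(i,a) via R0 from knows(i,a)
round 2: derive conn(a,i) via R1 from conn(a,c), parent(c,i)
round 2: derive conn(b,h) via R1 from conn(b,i), parent(i,h)
round 2: derive conn(e,h) via R1 from conn(e,i), parent(i,h)
round 2: derive conn(g,b) via R1 from conn(g,e), parent(e,b)
round 3: derive conn(a,h) via R1 from conn(a,i), parent(i,h)
round 3: derive conn(b,g) via R1 from conn(b,h), parent(h,g)
round 3: derive conn(e,g) via R1 from conn(e,h), parent(h,g)
round 4: derive conn(a,g) via R1 from conn(a,h), parent(h,g)
round 4: derive conn(b,e) via R1 from conn(b,g), parent(g,e)
round 4: derive conn(e,e) via R1 from conn(e,g), parent(g,e)
round 5: derive conn(a,e) via R1 from conn(a,g), parent(g,e)
round 5: derive conn(b,b) via R1 from conn(b,e), parent(e,b)
round 5: derive conn(e,b) via R1 from conn(e,e), parent(e,b)
round 6: derive conn(a,b) via R1 from conn(a,e), parent(e,b)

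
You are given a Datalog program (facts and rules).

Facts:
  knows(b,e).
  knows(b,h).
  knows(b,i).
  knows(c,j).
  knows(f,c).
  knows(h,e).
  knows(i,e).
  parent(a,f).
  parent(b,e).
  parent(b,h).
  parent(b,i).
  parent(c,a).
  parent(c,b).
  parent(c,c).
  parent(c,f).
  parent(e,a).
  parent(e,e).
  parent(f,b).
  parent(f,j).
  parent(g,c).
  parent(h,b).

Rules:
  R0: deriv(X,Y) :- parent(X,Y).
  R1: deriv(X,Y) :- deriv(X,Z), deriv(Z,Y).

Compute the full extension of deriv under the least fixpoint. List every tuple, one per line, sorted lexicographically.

deriv(a,a)
deriv(a,b)
deriv(a,e)
deriv(a,f)
deriv(a,h)
deriv(a,i)
deriv(a,j)
deriv(b,a)
deriv(b,b)
deriv(b,e)
deriv(b,f)
deriv(b,h)
deriv(b,i)
deriv(b,j)
deriv(c,a)
deriv(c,b)
deriv(c,c)
deriv(c,e)
deriv(c,f)
deriv(c,h)
deriv(c,i)
deriv(c,j)
deriv(e,a)
deriv(e,b)
deriv(e,e)
deriv(e,f)
deriv(e,h)
deriv(e,i)
deriv(e,j)
deriv(f,a)
deriv(f,b)
deriv(f,e)
deriv(f,f)
deriv(f,h)
deriv(f,i)
deriv(f,j)
deriv(g,a)
deriv(g,b)
deriv(g,c)
deriv(g,e)
deriv(g,f)
deriv(g,h)
deriv(g,i)
deriv(g,j)
deriv(h,a)
deriv(h,b)
deriv(h,e)
deriv(h,f)
deriv(h,h)
deriv(h,i)
deriv(h,j)

round 1: derive deriv(a,f) via R0 from parent(a,f)
round 1: derive deriv(b,e) via R0 from parent(b,e)
round 1: derive deriv(b,h) via R0 from parent(b,h)
round 1: derive deriv(b,i) via R0 from parent(b,i)
round 1: derive deriv(c,a) via R0 from parent(c,a)
round 1: derive deriv(c,b) via R0 from parent(c,b)
round 1: derive deriv(c,c) via R0 from parent(c,c)
round 1: derive deriv(c,f) via R0 from parent(c,f)
round 1: derive deriv(e,a) via R0 from parent(e,a)
round 1: derive deriv(e,e) via R0 from parent(e,e)
round 1: derive deriv(f,b) via R0 from parent(f,b)
round 1: derive deriv(f,j) via R0 from parent(f,j)
round 1: derive deriv(g,c) via R0 from parent(g,c)
round 1: derive deriv(h,b) via R0 from parent(h,b)
round 2: derive deriv(a,b) via R1 from deriv(a,f), deriv(f,b)
round 2: derive deriv(a,j) via R1 from deriv(a,f), deriv(f,j)
round 2: derive deriv(b,a) via R1 from deriv(b,e), deriv(e,a)
round 2: derive deriv(b,b) via R1 from deriv(b,h), deriv(h,b)
round 2: derive deriv(c,e) via R1 from deriv(c,b), deriv(b,e)
round 2: derive deriv(c,h) via R1 from deriv(c,b), deriv(b,h)
round 2: derive deriv(c,i) via R1 from deriv(c,b), deriv(b,i)
round 2: derive deriv(c,j) via R1 from deriv(c,f), deriv(f,j)
round 2: derive deriv(e,f) via R1 from deriv(e,a), deriv(a,f)
round 2: derive deriv(f,e) via R1 from deriv(f,b), deriv(b,e)
round 2: derive deriv(f,h) via R1 from deriv(f,b), deriv(b,h)
round 2: derive deriv(f,i) via R1 from deriv(f,b), deriv(b,i)
round 2: derive deriv(g,a) via R1 from deriv(g,c), deriv(c,a)
round 2: derive deriv(g,b) via R1 from deriv(g,c), deriv(c,b)
round 2: derive deriv(g,f) via R1 from deriv(g,c), deriv(c,f)
round 2: derive deriv(h,e) via R1 from deriv(h,b), deriv(b,e)
round 2: derive deriv(h,h) via R1 from deriv(h,b), deriv(b,h)
round 2: derive deriv(h,i) via R1 from deriv(h,b), deriv(b,i)
round 3: derive deriv(a,a) via R1 from deriv(a,b), deriv(b,a)
round 3: derive deriv(a,e) via R1 from deriv(a,b), deriv(b,e)
round 3: derive deriv(a,h) via R1 from deriv(a,b), deriv(b,h)
round 3: derive deriv(a,i) via R1 from deriv(a,b), deriv(b,i)
round 3: derive deriv(b,f) via R1 from deriv(b,a), deriv(a,f)
round 3: derive deriv(b,j) via R1 from deriv(b,a), deriv(a,j)
round 3: derive deriv(e,b) via R1 from deriv(e,a), deriv(a,b)
round 3: derive deriv(e,h) via R1 from deriv(e,f), deriv(f,h)
round 3: derive deriv(e,i) via R1 from deriv(e,f), deriv(f,i)
round 3: derive deriv(e,j) via R1 from deriv(e,a), deriv(a,j)
round 3: derive deriv(f,a) via R1 from deriv(f,b), deriv(b,a)
round 3: derive deriv(f,f) via R1 from deriv(f,e), deriv(e,f)
round 3: derive deriv(g,e) via R1 from deriv(g,b), deriv(b,e)
round 3: derive deriv(g,h) via R1 from deriv(g,b), deriv(b,h)
round 3: derive deriv(g,i) via R1 from deriv(g,b), deriv(b,i)
round 3: derive deriv(g,j) via R1 from deriv(g,a), deriv(a,j)
round 3: derive deriv(h,a) via R1 from deriv(h,b), deriv(b,a)
round 3: derive deriv(h,f) via R1 from deriv(h,e), deriv(e,f)
round 4: derive deriv(h,j) via R1 from deriv(h,a), deriv(a,j)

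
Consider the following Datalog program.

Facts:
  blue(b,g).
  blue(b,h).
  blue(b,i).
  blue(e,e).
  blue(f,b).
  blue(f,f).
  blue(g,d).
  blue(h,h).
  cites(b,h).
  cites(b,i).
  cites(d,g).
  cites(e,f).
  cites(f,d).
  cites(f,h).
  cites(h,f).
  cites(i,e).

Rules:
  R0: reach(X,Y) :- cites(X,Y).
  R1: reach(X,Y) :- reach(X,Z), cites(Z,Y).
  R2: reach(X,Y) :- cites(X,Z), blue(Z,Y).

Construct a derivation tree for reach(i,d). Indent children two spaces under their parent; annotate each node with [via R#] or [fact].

reach(i,d)  [via R1]
  reach(i,f)  [via R1]
    reach(i,e)  [via R0]
      cites(i,e)  [fact]
    cites(e,f)  [fact]
  cites(f,d)  [fact]

round 1: derive reach(b,h) via R0 from cites(b,h)
round 1: derive reach(b,i) via R0 from cites(b,i)
round 1: derive reach(d,g) via R0 from cites(d,g)
round 1: derive reach(e,f) via R0 from cites(e,f)
round 1: derive reach(f,d) via R0 from cites(f,d)
round 1: derive reach(f,h) via R0 from cites(f,h)
round 1: derive reach(h,f) via R0 from cites(h,f)
round 1: derive reach(i,e) via R0 from cites(i,e)
round 1: derive reach(d,d) via R2 from cites(d,g), blue(g,d)
round 1: derive reach(e,b) via R2 from cites(e,f), blue(f,b)
round 1: derive reach(h,b) via R2 from cites(h,f), blue(f,b)
round 2: derive reach(b,e) via R1 from reach(b,i), cites(i,e)
round 2: derive reach(b,f) via R1 from reach(b,h), cites(h,f)
round 2: derive reach(e,d) via R1 from reach(e,f), cites(f,d)
round 2: derive reach(e,h) via R1 from reach(e,b), cites(b,h)
round 2: derive reach(e,i) via R1 from reach(e,b), cites(b,i)
round 2: derive reach(f,f) via R1 from reach(f,h), cites(h,f)
round 2: derive reach(f,g) via R1 from reach(f,d), cites(d,g)
round 2: derive reach(h,d) via R1 from reach(h,f), cites(f,d)
round 2: derive reach(h,h) via R1 from reach(h,b), cites(b,h)
round 2: derive reach(h,i) via R1 from reach(h,b), cites(b,i)
round 2: derive reach(i,f) via R1 from reach(i,e), cites(e,f)
round 3: derive reach(b,d) via R1 from reach(b,f), cites(f,d)
round 3: derive reach(e,e) via R1 from reach(e,i), cites(i,e)
round 3: derive reach(e,g) via R1 from reach(e,d), cites(d,g)
round 3: derive reach(h,e) via R1 from reach(h,i), cites(i,e)
round 3: derive reach(h,g) via R1 from reach(h,d), cites(d,g)
round 3: derive reach(i,d) via R1 from reach(i,f), cites(f,d)
round 3: derive reach(i,h) via R1 from reach(i,f), cites(f,h)
round 4: derive reach(b,g) via R1 from reach(b,d), cites(d,g)
round 4: derive reach(i,g) via R1 from reach(i,d), cites(d,g)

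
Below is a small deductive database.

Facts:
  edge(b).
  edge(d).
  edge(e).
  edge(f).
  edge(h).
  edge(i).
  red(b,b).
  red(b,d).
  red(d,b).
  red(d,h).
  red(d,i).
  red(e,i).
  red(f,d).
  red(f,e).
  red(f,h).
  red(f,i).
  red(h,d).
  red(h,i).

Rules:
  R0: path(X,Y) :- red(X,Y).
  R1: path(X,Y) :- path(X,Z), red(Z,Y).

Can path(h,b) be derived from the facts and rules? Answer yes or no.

round 1: derive path(b,b) via R0 from red(b,b)
round 1: derive path(b,d) via R0 from red(b,d)
round 1: derive path(d,b) via R0 from red(d,b)
round 1: derive path(d,h) via R0 from red(d,h)
round 1: derive path(d,i) via R0 from red(d,i)
round 1: derive path(e,i) via R0 from red(e,i)
round 1: derive path(f,d) via R0 from red(f,d)
round 1: derive path(f,e) via R0 from red(f,e)
round 1: derive path(f,h) via R0 from red(f,h)
round 1: derive path(f,i) via R0 from red(f,i)
round 1: derive path(h,d) via R0 from red(h,d)
round 1: derive path(h,i) via R0 from red(h,i)
round 2: derive path(b,h) via R1 from path(b,d), red(d,h)
round 2: derive path(b,i) via R1 from path(b,d), red(d,i)
round 2: derive path(d,d) via R1 from path(d,b), red(b,d)
round 2: derive path(f,b) via R1 from path(f,d), red(d,b)
round 2: derive path(h,b) via R1 from path(h,d), red(d,b)
round 2: derive path(h,h) via R1 from path(h,d), red(d,h)

yes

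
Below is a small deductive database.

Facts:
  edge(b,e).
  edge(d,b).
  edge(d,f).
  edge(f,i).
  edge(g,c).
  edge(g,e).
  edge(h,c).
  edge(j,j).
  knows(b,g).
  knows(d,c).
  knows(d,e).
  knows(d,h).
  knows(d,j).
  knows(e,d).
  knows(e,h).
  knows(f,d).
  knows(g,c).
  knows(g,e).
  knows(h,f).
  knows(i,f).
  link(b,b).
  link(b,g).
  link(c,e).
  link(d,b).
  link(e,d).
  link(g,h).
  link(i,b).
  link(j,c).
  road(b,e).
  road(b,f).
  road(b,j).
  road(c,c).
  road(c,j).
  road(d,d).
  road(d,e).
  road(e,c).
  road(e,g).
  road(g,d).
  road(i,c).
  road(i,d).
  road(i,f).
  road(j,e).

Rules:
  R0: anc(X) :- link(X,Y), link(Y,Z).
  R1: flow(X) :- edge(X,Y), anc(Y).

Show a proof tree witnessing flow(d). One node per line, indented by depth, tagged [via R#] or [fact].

flow(d)  [via R1]
  edge(d,b)  [fact]
  anc(b)  [via R0]
    link(b,b)  [fact]
    link(b,b)  [fact]

round 1: derive anc(b) via R0 from link(b,b), link(b,b)
round 1: derive anc(c) via R0 from link(c,e), link(e,d)
round 1: derive anc(d) via R0 from link(d,b), link(b,b)
round 1: derive anc(e) via R0 from link(e,d), link(d,b)
round 1: derive anc(i) via R0 from link(i,b), link(b,b)
round 1: derive anc(j) via R0 from link(j,c), link(c,e)
round 2: derive flow(b) via R1 from edge(b,e), anc(e)
round 2: derive flow(d) via R1 from edge(d,b), anc(b)
round 2: derive flow(f) via R1 from edge(f,i), anc(i)
round 2: derive flow(g) via R1 from edge(g,c), anc(c)
round 2: derive flow(h) via R1 from edge(h,c), anc(c)
round 2: derive flow(j) via R1 from edge(j,j), anc(j)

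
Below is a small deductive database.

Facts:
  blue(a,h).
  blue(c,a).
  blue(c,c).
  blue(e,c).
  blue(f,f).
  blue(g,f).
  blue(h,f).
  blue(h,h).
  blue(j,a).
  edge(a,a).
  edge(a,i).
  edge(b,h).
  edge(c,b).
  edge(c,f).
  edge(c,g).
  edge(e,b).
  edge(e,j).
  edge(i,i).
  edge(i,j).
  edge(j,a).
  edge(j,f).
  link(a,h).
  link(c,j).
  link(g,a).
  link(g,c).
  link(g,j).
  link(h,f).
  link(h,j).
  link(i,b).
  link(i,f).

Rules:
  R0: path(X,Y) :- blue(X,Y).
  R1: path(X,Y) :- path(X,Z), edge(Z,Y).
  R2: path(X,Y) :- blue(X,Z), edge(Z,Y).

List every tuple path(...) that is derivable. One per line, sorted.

path(a,h)
path(c,a)
path(c,b)
path(c,c)
path(c,f)
path(c,g)
path(c,h)
path(c,i)
path(c,j)
path(e,b)
path(e,c)
path(e,f)
path(e,g)
path(e,h)
path(f,f)
path(g,f)
path(h,f)
path(h,h)
path(j,a)
path(j,f)
path(j,i)
path(j,j)

round 1: derive path(a,h) via R0 from blue(a,h)
round 1: derive path(c,a) via R0 from blue(c,a)
round 1: derive path(c,c) via R0 from blue(c,c)
round 1: derive path(e,c) via R0 from blue(e,c)
round 1: derive path(f,f) via R0 from blue(f,f)
round 1: derive path(g,f) via R0 from blue(g,f)
round 1: derive path(h,f) via R0 from blue(h,f)
round 1: derive path(h,h) via R0 from blue(h,h)
round 1: derive path(j,a) via R0 from blue(j,a)
round 1: derive path(c,b) via R2 from blue(c,c), edge(c,b)
round 1: derive path(c,f) via R2 from blue(c,c), edge(c,f)
round 1: derive path(c,g) via R2 from blue(c,c), edge(c,g)
round 1: derive path(c,i) via R2 from blue(c,a), edge(a,i)
round 1: derive path(e,b) via R2 from blue(e,c), edge(c,b)
round 1: derive path(e,f) via R2 from blue(e,c), edge(c,f)
round 1: derive path(e,g) via R2 from blue(e,c), edge(c,g)
round 1: derive path(j,i) via R2 from blue(j,a), edge(a,i)
round 2: derive path(c,h) via R1 from path(c,b), edge(b,h)
round 2: derive path(c,j) via R1 from path(c,i), edge(i,j)
round 2: derive path(e,h) via R1 from path(e,b), edge(b,h)
round 2: derive path(j,j) via R1 from path(j,i), edge(i,j)
round 3: derive path(j,f) via R1 from path(j,j), edge(j,f)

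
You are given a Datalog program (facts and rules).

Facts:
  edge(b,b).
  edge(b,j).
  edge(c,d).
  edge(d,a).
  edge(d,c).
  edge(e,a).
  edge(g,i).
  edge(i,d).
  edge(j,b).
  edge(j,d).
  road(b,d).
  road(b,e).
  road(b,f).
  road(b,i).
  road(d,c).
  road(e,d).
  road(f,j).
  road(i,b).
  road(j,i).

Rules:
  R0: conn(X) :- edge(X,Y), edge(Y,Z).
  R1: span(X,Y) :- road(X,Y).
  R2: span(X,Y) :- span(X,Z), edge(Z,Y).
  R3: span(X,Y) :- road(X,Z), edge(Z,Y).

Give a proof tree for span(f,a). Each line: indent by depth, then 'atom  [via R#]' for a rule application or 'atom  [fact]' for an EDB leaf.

span(f,a)  [via R2]
  span(f,d)  [via R3]
    road(f,j)  [fact]
    edge(j,d)  [fact]
  edge(d,a)  [fact]

round 1: derive span(b,d) via R1 from road(b,d)
round 1: derive span(b,e) via R1 from road(b,e)
round 1: derive span(b,f) via R1 from road(b,f)
round 1: derive span(b,i) via R1 from road(b,i)
round 1: derive span(d,c) via R1 from road(d,c)
round 1: derive span(e,d) via R1 from road(e,d)
round 1: derive span(f,j) via R1 from road(f,j)
round 1: derive span(i,b) via R1 from road(i,b)
round 1: derive span(j,i) via R1 from road(j,i)
round 1: derive span(b,a) via R3 from road(b,d), edge(d,a)
round 1: derive span(b,c) via R3 from road(b,d), edge(d,c)
round 1: derive span(d,d) via R3 from road(d,c), edge(c,d)
round 1: derive span(e,a) via R3 from road(e,d), edge(d,a)
round 1: derive span(e,c) via R3 from road(e,d), edge(d,c)
round 1: derive span(f,b) via R3 from road(f,j), edge(j,b)
round 1: derive span(f,d) via R3 from road(f,j), edge(j,d)
round 1: derive span(i,j) via R3 from road(i,b), edge(b,j)
round 1: derive span(j,d) via R3 from road(j,i), edge(i,d)
round 2: derive span(d,a) via R2 from span(d,d), edge(d,a)
round 2: derive span(f,a) via R2 from span(f,d), edge(d,a)
round 2: derive span(f,c) via R2 from span(f,d), edge(d,c)
round 2: derive span(i,d) via R2 from span(i,j), edge(j,d)
round 2: derive span(j,a) via R2 from span(j,d), edge(d,a)
round 2: derive span(j,c) via R2 from span(j,d), edge(d,c)
round 3: derive span(i,a) via R2 from span(i,d), edge(d,a)
round 3: derive span(i,c) via R2 from span(i,d), edge(d,c)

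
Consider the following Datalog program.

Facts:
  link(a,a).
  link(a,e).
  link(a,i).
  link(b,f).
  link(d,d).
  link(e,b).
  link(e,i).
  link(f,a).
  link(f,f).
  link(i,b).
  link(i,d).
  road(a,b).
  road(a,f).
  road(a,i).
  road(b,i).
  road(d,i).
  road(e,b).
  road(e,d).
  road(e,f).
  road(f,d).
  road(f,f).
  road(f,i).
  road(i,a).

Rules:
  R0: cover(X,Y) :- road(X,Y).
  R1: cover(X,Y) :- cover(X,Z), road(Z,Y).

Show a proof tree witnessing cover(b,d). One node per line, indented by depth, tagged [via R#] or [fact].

cover(b,d)  [via R1]
  cover(b,f)  [via R1]
    cover(b,a)  [via R1]
      cover(b,i)  [via R0]
        road(b,i)  [fact]
      road(i,a)  [fact]
    road(a,f)  [fact]
  road(f,d)  [fact]

round 1: derive cover(a,b) via R0 from road(a,b)
round 1: derive cover(a,f) via R0 from road(a,f)
round 1: derive cover(a,i) via R0 from road(a,i)
round 1: derive cover(b,i) via R0 from road(b,i)
round 1: derive cover(d,i) via R0 from road(d,i)
round 1: derive cover(e,b) via R0 from road(e,b)
round 1: derive cover(e,d) via R0 from road(e,d)
round 1: derive cover(e,f) via R0 from road(e,f)
round 1: derive cover(f,d) via R0 from road(f,d)
round 1: derive cover(f,f) via R0 from road(f,f)
round 1: derive cover(f,i) via R0 from road(f,i)
round 1: derive cover(i,a) via R0 from road(i,a)
round 2: derive cover(a,a) via R1 from cover(a,i), road(i,a)
round 2: derive cover(a,d) via R1 from cover(a,f), road(f,d)
round 2: derive cover(b,a) via R1 from cover(b,i), road(i,a)
round 2: derive cover(d,a) via R1 from cover(d,i), road(i,a)
round 2: derive cover(e,i) via R1 from cover(e,b), road(b,i)
round 2: derive cover(f,a) via R1 from cover(f,i), road(i,a)
round 2: derive cover(i,b) via R1 from cover(i,a), road(a,b)
round 2: derive cover(i,f) via R1 from cover(i,a), road(a,f)
round 2: derive cover(i,i) via R1 from cover(i,a), road(a,i)
round 3: derive cover(b,b) via R1 from cover(b,a), road(a,b)
round 3: derive cover(b,f) via R1 from cover(b,a), road(a,f)
round 3: derive cover(d,b) via R1 from cover(d,a), road(a,b)
round 3: derive cover(d,f) via R1 from cover(d,a), road(a,f)
round 3: derive cover(e,a) via R1 from cover(e,i), road(i,a)
round 3: derive cover(f,b) via R1 from cover(f,a), road(a,b)
round 3: derive cover(i,d) via R1 from cover(i,f), road(f,d)
round 4: derive cover(b,d) via R1 from cover(b,f), road(f,d)
round 4: derive cover(d,d) via R1 from cover(d,f), road(f,d)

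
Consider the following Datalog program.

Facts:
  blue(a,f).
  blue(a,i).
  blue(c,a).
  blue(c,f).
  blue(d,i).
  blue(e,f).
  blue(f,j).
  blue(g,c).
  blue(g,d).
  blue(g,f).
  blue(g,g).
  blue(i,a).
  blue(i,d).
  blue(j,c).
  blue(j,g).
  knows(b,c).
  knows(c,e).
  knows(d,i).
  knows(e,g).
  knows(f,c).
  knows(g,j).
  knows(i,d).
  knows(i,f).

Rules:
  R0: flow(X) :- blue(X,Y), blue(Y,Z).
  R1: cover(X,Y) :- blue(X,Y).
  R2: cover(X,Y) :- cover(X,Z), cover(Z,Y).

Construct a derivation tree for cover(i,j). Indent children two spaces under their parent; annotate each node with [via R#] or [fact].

round 1: derive cover(a,f) via R1 from blue(a,f)
round 1: derive cover(a,i) via R1 from blue(a,i)
round 1: derive cover(c,a) via R1 from blue(c,a)
round 1: derive cover(c,f) via R1 from blue(c,f)
round 1: derive cover(d,i) via R1 from blue(d,i)
round 1: derive cover(e,f) via R1 from blue(e,f)
round 1: derive cover(f,j) via R1 from blue(f,j)
round 1: derive cover(g,c) via R1 from blue(g,c)
round 1: derive cover(g,d) via R1 from blue(g,d)
round 1: derive cover(g,f) via R1 from blue(g,f)
round 1: derive cover(g,g) via R1 from blue(g,g)
round 1: derive cover(i,a) via R1 from blue(i,a)
round 1: derive cover(i,d) via R1 from blue(i,d)
round 1: derive cover(j,c) via R1 from blue(j,c)
round 1: derive cover(j,g) via R1 from blue(j,g)
round 2: derive cover(a,a) via R2 from cover(a,i), cover(i,a)
round 2: derive cover(a,d) via R2 from cover(a,i), cover(i,d)
round 2: derive cover(a,j) via R2 from cover(a,f), cover(f,j)
round 2: derive cover(c,i) via R2 from cover(c,a), cover(a,i)
round 2: derive cover(c,j) via R2 from cover(c,f), cover(f,j)
round 2: derive cover(d,a) via R2 from cover(d,i), cover(i,a)
round 2: derive cover(d,d) via R2 from cover(d,i), cover(i,d)
round 2: derive cover(e,j) via R2 from cover(e,f), cover(f,j)
round 2: derive cover(f,c) via R2 from cover(f,j), cover(j,c)
round 2: derive cover(f,g) via R2 from cover(f,j), cover(j,g)
round 2: derive cover(g,a) via R2 from cover(g,c), cover(c,a)
round 2: derive cover(g,i) via R2 from cover(g,d), cover(d,i)
round 2: derive cover(g,j) via R2 from cover(g,f), cover(f,j)
round 2: derive cover(i,f) via R2 from cover(i,a), cover(a,f)
round 2: derive cover(i,i) via R2 from cover(i,a), cover(a,i)
round 2: derive cover(j,a) via R2 from cover(j,c), cover(c,a)
round 2: derive cover(j,d) via R2 from cover(j,g), cover(g,d)
round 2: derive cover(j,f) via R2 from cover(j,c), cover(c,f)
round 3: derive cover(a,c) via R2 from cover(a,f), cover(f,c)
round 3: derive cover(a,g) via R2 from cover(a,f), cover(f,g)
round 3: derive cover(c,c) via R2 from cover(c,f), cover(f,c)
round 3: derive cover(c,d) via R2 from cover(c,a), cover(a,d)
round 3: derive cover(c,g) via R2 from cover(c,f), cover(f,g)
round 3: derive cover(d,f) via R2 from cover(d,a), cover(a,f)
round 3: derive cover(d,j) via R2 from cover(d,a), cover(a,j)
round 3: derive cover(e,a) via R2 from cover(e,j), cover(j,a)
round 3: derive cover(e,c) via R2 from cover(e,f), cover(f,c)
round 3: derive cover(e,d) via R2 from cover(e,j), cover(j,d)
round 3: derive cover(e,g) via R2 from cover(e,f), cover(f,g)
round 3: derive cover(f,a) via R2 from cover(f,c), cover(c,a)
round 3: derive cover(f,d) via R2 from cover(f,g), cover(g,d)
round 3: derive cover(f,f) via R2 from cover(f,c), cover(c,f)
round 3: derive cover(f,i) via R2 from cover(f,c), cover(c,i)
round 3: derive cover(i,c) via R2 from cover(i,f), cover(f,c)
round 3: derive cover(i,g) via R2 from cover(i,f), cover(f,g)
round 3: derive cover(i,j) via R2 from cover(i,a), cover(a,j)
round 3: derive cover(j,i) via R2 from cover(j,a), cover(a,i)
round 3: derive cover(j,j) via R2 from cover(j,a), cover(a,j)
round 4: derive cover(d,c) via R2 from cover(d,a), cover(a,c)
round 4: derive cover(d,g) via R2 from cover(d,a), cover(a,g)
round 4: derive cover(e,i) via R2 from cover(e,a), cover(a,i)

cover(i,j)  [via R2]
  cover(i,a)  [via R1]
    blue(i,a)  [fact]
  cover(a,j)  [via R2]
    cover(a,f)  [via R1]
      blue(a,f)  [fact]
    cover(f,j)  [via R1]
      blue(f,j)  [fact]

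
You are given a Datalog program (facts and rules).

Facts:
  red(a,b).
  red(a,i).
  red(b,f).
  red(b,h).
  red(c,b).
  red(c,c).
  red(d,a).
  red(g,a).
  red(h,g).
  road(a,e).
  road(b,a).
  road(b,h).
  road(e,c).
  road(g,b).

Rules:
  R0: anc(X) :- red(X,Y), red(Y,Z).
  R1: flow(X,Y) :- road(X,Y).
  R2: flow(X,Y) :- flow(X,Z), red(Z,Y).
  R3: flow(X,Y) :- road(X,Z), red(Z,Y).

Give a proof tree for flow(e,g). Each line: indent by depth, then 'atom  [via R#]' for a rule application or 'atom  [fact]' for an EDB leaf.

round 1: derive flow(a,e) via R1 from road(a,e)
round 1: derive flow(b,a) via R1 from road(b,a)
round 1: derive flow(b,h) via R1 from road(b,h)
round 1: derive flow(e,c) via R1 from road(e,c)
round 1: derive flow(g,b) via R1 from road(g,b)
round 1: derive flow(b,b) via R3 from road(b,a), red(a,b)
round 1: derive flow(b,g) via R3 from road(b,h), red(h,g)
round 1: derive flow(b,i) via R3 from road(b,a), red(a,i)
round 1: derive flow(e,b) via R3 from road(e,c), red(c,b)
round 1: derive flow(g,f) via R3 from road(g,b), red(b,f)
round 1: derive flow(g,h) via R3 from road(g,b), red(b,h)
round 2: derive flow(b,f) via R2 from flow(b,b), red(b,f)
round 2: derive flow(e,f) via R2 from flow(e,b), red(b,f)
round 2: derive flow(e,h) via R2 from flow(e,b), red(b,h)
round 2: derive flow(g,g) via R2 from flow(g,h), red(h,g)
round 3: derive flow(e,g) via R2 from flow(e,h), red(h,g)
round 3: derive flow(g,a) via R2 from flow(g,g), red(g,a)
round 4: derive flow(e,a) via R2 from flow(e,g), red(g,a)
round 4: derive flow(g,i) via R2 from flow(g,a), red(a,i)
round 5: derive flow(e,i) via R2 from flow(e,a), red(a,i)

flow(e,g)  [via R2]
  flow(e,h)  [via R2]
    flow(e,b)  [via R3]
      road(e,c)  [fact]
      red(c,b)  [fact]
    red(b,h)  [fact]
  red(h,g)  [fact]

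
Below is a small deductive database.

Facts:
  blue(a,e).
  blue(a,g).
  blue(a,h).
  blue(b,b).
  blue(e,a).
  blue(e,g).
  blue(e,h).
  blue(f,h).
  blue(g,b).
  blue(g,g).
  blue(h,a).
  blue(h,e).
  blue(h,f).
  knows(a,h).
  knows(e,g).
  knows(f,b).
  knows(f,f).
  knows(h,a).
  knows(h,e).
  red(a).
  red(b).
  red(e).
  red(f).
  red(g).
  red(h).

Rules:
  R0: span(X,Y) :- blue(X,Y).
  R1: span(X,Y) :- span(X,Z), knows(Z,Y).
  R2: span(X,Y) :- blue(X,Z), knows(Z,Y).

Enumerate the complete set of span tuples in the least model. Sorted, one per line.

round 1: derive span(a,e) via R0 from blue(a,e)
round 1: derive span(a,g) via R0 from blue(a,g)
round 1: derive span(a,h) via R0 from blue(a,h)
round 1: derive span(b,b) via R0 from blue(b,b)
round 1: derive span(e,a) via R0 from blue(e,a)
round 1: derive span(e,g) via R0 from blue(e,g)
round 1: derive span(e,h) via R0 from blue(e,h)
round 1: derive span(f,h) via R0 from blue(f,h)
round 1: derive span(g,b) via R0 from blue(g,b)
round 1: derive span(g,g) via R0 from blue(g,g)
round 1: derive span(h,a) via R0 from blue(h,a)
round 1: derive span(h,e) via R0 from blue(h,e)
round 1: derive span(h,f) via R0 from blue(h,f)
round 1: derive span(a,a) via R2 from blue(a,h), knows(h,a)
round 1: derive span(e,e) via R2 from blue(e,h), knows(h,e)
round 1: derive span(f,a) via R2 from blue(f,h), knows(h,a)
round 1: derive span(f,e) via R2 from blue(f,h), knows(h,e)
round 1: derive span(h,b) via R2 from blue(h,f), knows(f,b)
round 1: derive span(h,g) via R2 from blue(h,e), knows(e,g)
round 1: derive span(h,h) via R2 from blue(h,a), knows(a,h)
round 2: derive span(f,g) via R1 from span(f,e), knows(e,g)

span(a,a)
span(a,e)
span(a,g)
span(a,h)
span(b,b)
span(e,a)
span(e,e)
span(e,g)
span(e,h)
span(f,a)
span(f,e)
span(f,g)
span(f,h)
span(g,b)
span(g,g)
span(h,a)
span(h,b)
span(h,e)
span(h,f)
span(h,g)
span(h,h)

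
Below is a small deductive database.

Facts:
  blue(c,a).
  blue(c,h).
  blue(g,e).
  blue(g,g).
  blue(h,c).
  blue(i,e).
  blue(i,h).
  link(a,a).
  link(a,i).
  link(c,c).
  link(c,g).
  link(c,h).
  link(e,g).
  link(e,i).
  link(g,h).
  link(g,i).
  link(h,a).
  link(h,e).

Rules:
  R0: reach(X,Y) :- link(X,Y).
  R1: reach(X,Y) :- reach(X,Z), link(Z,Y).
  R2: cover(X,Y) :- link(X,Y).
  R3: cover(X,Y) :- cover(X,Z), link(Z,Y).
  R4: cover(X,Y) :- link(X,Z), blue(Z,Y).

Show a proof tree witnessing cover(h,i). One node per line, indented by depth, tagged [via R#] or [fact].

round 1: derive cover(a,a) via R2 from link(a,a)
round 1: derive cover(a,i) via R2 from link(a,i)
round 1: derive cover(c,c) via R2 from link(c,c)
round 1: derive cover(c,g) via R2 from link(c,g)
round 1: derive cover(c,h) via R2 from link(c,h)
round 1: derive cover(e,g) via R2 from link(e,g)
round 1: derive cover(e,i) via R2 from link(e,i)
round 1: derive cover(g,h) via R2 from link(g,h)
round 1: derive cover(g,i) via R2 from link(g,i)
round 1: derive cover(h,a) via R2 from link(h,a)
round 1: derive cover(h,e) via R2 from link(h,e)
round 1: derive cover(a,e) via R4 from link(a,i), blue(i,e)
round 1: derive cover(a,h) via R4 from link(a,i), blue(i,h)
round 1: derive cover(c,a) via R4 from link(c,c), blue(c,a)
round 1: derive cover(c,e) via R4 from link(c,g), blue(g,e)
round 1: derive cover(e,e) via R4 from link(e,g), blue(g,e)
round 1: derive cover(e,h) via R4 from link(e,i), blue(i,h)
round 1: derive cover(g,c) via R4 from link(g,h), blue(h,c)
round 1: derive cover(g,e) via R4 from link(g,i), blue(i,e)
round 2: derive cover(a,g) via R3 from cover(a,e), link(e,g)
round 2: derive cover(c,i) via R3 from cover(c,a), link(a,i)
round 2: derive cover(e,a) via R3 from cover(e,h), link(h,a)
round 2: derive cover(g,a) via R3 from cover(g,h), link(h,a)
round 2: derive cover(g,g) via R3 from cover(g,c), link(c,g)
round 2: derive cover(h,g) via R3 from cover(h,e), link(e,g)
round 2: derive cover(h,i) via R3 from cover(h,a), link(a,i)
round 3: derive cover(h,h) via R3 from cover(h,g), link(g,h)

cover(h,i)  [via R3]
  cover(h,a)  [via R2]
    link(h,a)  [fact]
  link(a,i)  [fact]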